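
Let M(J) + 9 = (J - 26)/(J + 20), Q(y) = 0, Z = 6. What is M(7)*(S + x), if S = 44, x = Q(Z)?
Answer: -11528/27 ≈ -426.96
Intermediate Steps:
x = 0
M(J) = -9 + (-26 + J)/(20 + J) (M(J) = -9 + (J - 26)/(J + 20) = -9 + (-26 + J)/(20 + J))
M(7)*(S + x) = (2*(-103 - 4*7)/(20 + 7))*(44 + 0) = (2*(-103 - 28)/27)*44 = (2*(1/27)*(-131))*44 = -262/27*44 = -11528/27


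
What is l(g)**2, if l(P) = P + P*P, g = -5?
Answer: 400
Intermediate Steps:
l(P) = P + P**2
l(g)**2 = (-5*(1 - 5))**2 = (-5*(-4))**2 = 20**2 = 400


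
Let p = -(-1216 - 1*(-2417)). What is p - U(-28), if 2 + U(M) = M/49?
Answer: -8389/7 ≈ -1198.4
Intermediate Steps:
U(M) = -2 + M/49
p = -1201 (p = -(-1216 + 2417) = -1*1201 = -1201)
p - U(-28) = -1201 - (-2 + (1/49)*(-28)) = -1201 - (-2 - 4/7) = -1201 - 1*(-18/7) = -1201 + 18/7 = -8389/7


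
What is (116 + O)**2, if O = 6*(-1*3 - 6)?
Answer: 3844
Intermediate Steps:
O = -54 (O = 6*(-3 - 6) = 6*(-9) = -54)
(116 + O)**2 = (116 - 54)**2 = 62**2 = 3844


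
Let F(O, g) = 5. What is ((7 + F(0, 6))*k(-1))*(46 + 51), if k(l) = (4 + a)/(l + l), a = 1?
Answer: -2910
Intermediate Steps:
k(l) = 5/(2*l) (k(l) = (4 + 1)/(l + l) = 5/((2*l)) = 5*(1/(2*l)) = 5/(2*l))
((7 + F(0, 6))*k(-1))*(46 + 51) = ((7 + 5)*((5/2)/(-1)))*(46 + 51) = (12*((5/2)*(-1)))*97 = (12*(-5/2))*97 = -30*97 = -2910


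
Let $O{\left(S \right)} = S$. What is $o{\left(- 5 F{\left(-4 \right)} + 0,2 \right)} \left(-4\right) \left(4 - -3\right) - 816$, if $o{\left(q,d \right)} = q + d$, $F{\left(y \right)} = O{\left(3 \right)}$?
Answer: $-452$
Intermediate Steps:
$F{\left(y \right)} = 3$
$o{\left(q,d \right)} = d + q$
$o{\left(- 5 F{\left(-4 \right)} + 0,2 \right)} \left(-4\right) \left(4 - -3\right) - 816 = \left(2 + \left(\left(-5\right) 3 + 0\right)\right) \left(-4\right) \left(4 - -3\right) - 816 = \left(2 + \left(-15 + 0\right)\right) \left(-4\right) \left(4 + 3\right) - 816 = \left(2 - 15\right) \left(-4\right) 7 - 816 = \left(-13\right) \left(-4\right) 7 - 816 = 52 \cdot 7 - 816 = 364 - 816 = -452$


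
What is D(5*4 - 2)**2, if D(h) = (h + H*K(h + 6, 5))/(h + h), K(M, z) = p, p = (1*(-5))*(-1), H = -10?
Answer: 64/81 ≈ 0.79012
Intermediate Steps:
p = 5 (p = -5*(-1) = 5)
K(M, z) = 5
D(h) = (-50 + h)/(2*h) (D(h) = (h - 10*5)/(h + h) = (h - 50)/((2*h)) = (-50 + h)*(1/(2*h)) = (-50 + h)/(2*h))
D(5*4 - 2)**2 = ((-50 + (5*4 - 2))/(2*(5*4 - 2)))**2 = ((-50 + (20 - 2))/(2*(20 - 2)))**2 = ((1/2)*(-50 + 18)/18)**2 = ((1/2)*(1/18)*(-32))**2 = (-8/9)**2 = 64/81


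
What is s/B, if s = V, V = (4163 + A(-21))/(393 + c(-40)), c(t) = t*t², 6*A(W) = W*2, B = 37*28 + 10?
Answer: -2078/33266461 ≈ -6.2465e-5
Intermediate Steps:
B = 1046 (B = 1036 + 10 = 1046)
A(W) = W/3 (A(W) = (W*2)/6 = (2*W)/6 = W/3)
c(t) = t³
V = -4156/63607 (V = (4163 + (⅓)*(-21))/(393 + (-40)³) = (4163 - 7)/(393 - 64000) = 4156/(-63607) = 4156*(-1/63607) = -4156/63607 ≈ -0.065339)
s = -4156/63607 ≈ -0.065339
s/B = -4156/63607/1046 = -4156/63607*1/1046 = -2078/33266461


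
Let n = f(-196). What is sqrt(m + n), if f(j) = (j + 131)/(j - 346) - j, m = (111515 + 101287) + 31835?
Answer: sqrt(71923156642)/542 ≈ 494.81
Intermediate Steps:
m = 244637 (m = 212802 + 31835 = 244637)
f(j) = -j + (131 + j)/(-346 + j) (f(j) = (131 + j)/(-346 + j) - j = -j + (131 + j)/(-346 + j))
n = 106297/542 (n = (131 - 1*(-196)**2 + 347*(-196))/(-346 - 196) = (131 - 1*38416 - 68012)/(-542) = -(131 - 38416 - 68012)/542 = -1/542*(-106297) = 106297/542 ≈ 196.12)
sqrt(m + n) = sqrt(244637 + 106297/542) = sqrt(132699551/542) = sqrt(71923156642)/542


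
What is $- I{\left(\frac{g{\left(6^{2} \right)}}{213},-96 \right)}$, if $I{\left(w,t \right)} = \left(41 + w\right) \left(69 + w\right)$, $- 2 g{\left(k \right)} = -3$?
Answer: $- \frac{57059577}{20164} \approx -2829.8$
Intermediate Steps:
$g{\left(k \right)} = \frac{3}{2}$ ($g{\left(k \right)} = \left(- \frac{1}{2}\right) \left(-3\right) = \frac{3}{2}$)
$- I{\left(\frac{g{\left(6^{2} \right)}}{213},-96 \right)} = - (2829 + \left(\frac{3}{2 \cdot 213}\right)^{2} + 110 \frac{3}{2 \cdot 213}) = - (2829 + \left(\frac{3}{2} \cdot \frac{1}{213}\right)^{2} + 110 \cdot \frac{3}{2} \cdot \frac{1}{213}) = - (2829 + \left(\frac{1}{142}\right)^{2} + 110 \cdot \frac{1}{142}) = - (2829 + \frac{1}{20164} + \frac{55}{71}) = \left(-1\right) \frac{57059577}{20164} = - \frac{57059577}{20164}$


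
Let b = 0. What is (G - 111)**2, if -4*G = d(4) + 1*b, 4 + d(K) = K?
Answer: 12321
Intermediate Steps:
d(K) = -4 + K
G = 0 (G = -((-4 + 4) + 1*0)/4 = -(0 + 0)/4 = -1/4*0 = 0)
(G - 111)**2 = (0 - 111)**2 = (-111)**2 = 12321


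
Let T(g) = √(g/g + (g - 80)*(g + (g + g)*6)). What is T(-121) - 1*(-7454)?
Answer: 7454 + √316174 ≈ 8016.3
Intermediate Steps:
T(g) = √(1 + 13*g*(-80 + g)) (T(g) = √(1 + (-80 + g)*(g + (2*g)*6)) = √(1 + (-80 + g)*(g + 12*g)) = √(1 + (-80 + g)*(13*g)) = √(1 + 13*g*(-80 + g)))
T(-121) - 1*(-7454) = √(1 - 1040*(-121) + 13*(-121)²) - 1*(-7454) = √(1 + 125840 + 13*14641) + 7454 = √(1 + 125840 + 190333) + 7454 = √316174 + 7454 = 7454 + √316174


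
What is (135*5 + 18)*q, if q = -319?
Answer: -221067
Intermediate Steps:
(135*5 + 18)*q = (135*5 + 18)*(-319) = (675 + 18)*(-319) = 693*(-319) = -221067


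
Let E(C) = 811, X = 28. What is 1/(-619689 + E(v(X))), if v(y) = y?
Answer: -1/618878 ≈ -1.6158e-6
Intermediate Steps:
1/(-619689 + E(v(X))) = 1/(-619689 + 811) = 1/(-618878) = -1/618878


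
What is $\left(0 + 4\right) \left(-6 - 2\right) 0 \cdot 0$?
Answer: $0$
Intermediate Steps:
$\left(0 + 4\right) \left(-6 - 2\right) 0 \cdot 0 = 4 \left(-8\right) 0 = \left(-32\right) 0 = 0$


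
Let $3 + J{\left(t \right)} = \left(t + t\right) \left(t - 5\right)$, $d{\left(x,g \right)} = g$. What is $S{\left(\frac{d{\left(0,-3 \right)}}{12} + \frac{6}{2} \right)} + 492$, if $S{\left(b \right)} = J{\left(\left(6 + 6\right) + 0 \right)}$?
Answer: $657$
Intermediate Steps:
$J{\left(t \right)} = -3 + 2 t \left(-5 + t\right)$ ($J{\left(t \right)} = -3 + \left(t + t\right) \left(t - 5\right) = -3 + 2 t \left(-5 + t\right)$)
$S{\left(b \right)} = 165$ ($S{\left(b \right)} = -3 - 10 \left(\left(6 + 6\right) + 0\right) + 2 \left(\left(6 + 6\right) + 0\right)^{2} = -3 - 10 \left(12 + 0\right) + 2 \left(12 + 0\right)^{2} = -3 - 120 + 2 \cdot 12^{2} = -3 - 120 + 2 \cdot 144 = -3 - 120 + 288 = 165$)
$S{\left(\frac{d{\left(0,-3 \right)}}{12} + \frac{6}{2} \right)} + 492 = 165 + 492 = 657$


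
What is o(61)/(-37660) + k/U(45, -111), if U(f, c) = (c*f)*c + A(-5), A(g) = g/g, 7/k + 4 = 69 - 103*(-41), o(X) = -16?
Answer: 9509923697/22383827777920 ≈ 0.00042486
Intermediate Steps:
k = 7/4288 (k = 7/(-4 + (69 - 103*(-41))) = 7/(-4 + (69 + 4223)) = 7/(-4 + 4292) = 7/4288 ≈ 0.0016325)
A(g) = 1
U(f, c) = 1 + f*c² (U(f, c) = (c*f)*c + 1 = f*c² + 1 = 1 + f*c²)
o(61)/(-37660) + k/U(45, -111) = -16/(-37660) + 7/(4288*(1 + 45*(-111)²)) = -16*(-1/37660) + 7/(4288*(1 + 45*12321)) = 4/9415 + 7/(4288*(1 + 554445)) = 4/9415 + (7/4288)/554446 = 4/9415 + (7/4288)*(1/554446) = 4/9415 + 7/2377464448 = 9509923697/22383827777920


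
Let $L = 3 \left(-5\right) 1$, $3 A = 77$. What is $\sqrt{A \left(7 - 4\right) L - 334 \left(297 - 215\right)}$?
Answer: $i \sqrt{28543} \approx 168.95 i$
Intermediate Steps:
$A = \frac{77}{3}$ ($A = \frac{1}{3} \cdot 77 = \frac{77}{3} \approx 25.667$)
$L = -15$ ($L = \left(-15\right) 1 = -15$)
$\sqrt{A \left(7 - 4\right) L - 334 \left(297 - 215\right)} = \sqrt{\frac{77 \left(7 - 4\right) \left(-15\right)}{3} - 334 \left(297 - 215\right)} = \sqrt{\frac{77 \cdot 3 \left(-15\right)}{3} - 334 \left(297 - 215\right)} = \sqrt{\frac{77}{3} \left(-45\right) - 27388} = \sqrt{-1155 - 27388} = \sqrt{-28543} = i \sqrt{28543}$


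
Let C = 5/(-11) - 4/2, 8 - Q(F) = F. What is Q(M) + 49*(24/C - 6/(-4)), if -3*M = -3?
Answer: -7175/18 ≈ -398.61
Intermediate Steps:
M = 1 (M = -⅓*(-3) = 1)
Q(F) = 8 - F
C = -27/11 (C = 5*(-1/11) - 4*½ = -5/11 - 2 = -27/11 ≈ -2.4545)
Q(M) + 49*(24/C - 6/(-4)) = (8 - 1*1) + 49*(24/(-27/11) - 6/(-4)) = (8 - 1) + 49*(24*(-11/27) - 6*(-¼)) = 7 + 49*(-88/9 + 3/2) = 7 + 49*(-149/18) = 7 - 7301/18 = -7175/18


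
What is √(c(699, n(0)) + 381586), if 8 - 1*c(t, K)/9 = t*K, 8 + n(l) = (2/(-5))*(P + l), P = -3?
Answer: 2*√2652730/5 ≈ 651.49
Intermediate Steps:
n(l) = -34/5 - 2*l/5 (n(l) = -8 + (2/(-5))*(-3 + l) = -8 + (2*(-⅕))*(-3 + l) = -8 - 2*(-3 + l)/5 = -8 + (6/5 - 2*l/5) = -34/5 - 2*l/5)
c(t, K) = 72 - 9*K*t (c(t, K) = 72 - 9*t*K = 72 - 9*K*t)
√(c(699, n(0)) + 381586) = √((72 - 9*(-34/5 - ⅖*0)*699) + 381586) = √((72 - 9*(-34/5 + 0)*699) + 381586) = √((72 - 9*(-34/5)*699) + 381586) = √((72 + 213894/5) + 381586) = √(214254/5 + 381586) = √(2122184/5) = 2*√2652730/5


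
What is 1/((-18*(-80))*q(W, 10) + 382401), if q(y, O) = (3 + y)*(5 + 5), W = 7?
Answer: 1/526401 ≈ 1.8997e-6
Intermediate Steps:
q(y, O) = 30 + 10*y (q(y, O) = (3 + y)*10 = 30 + 10*y)
1/((-18*(-80))*q(W, 10) + 382401) = 1/((-18*(-80))*(30 + 10*7) + 382401) = 1/(1440*(30 + 70) + 382401) = 1/(1440*100 + 382401) = 1/(144000 + 382401) = 1/526401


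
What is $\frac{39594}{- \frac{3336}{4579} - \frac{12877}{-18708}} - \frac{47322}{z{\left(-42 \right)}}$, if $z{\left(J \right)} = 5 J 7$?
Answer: $- \frac{33238334514153}{33771829} \approx -9.842 \cdot 10^{5}$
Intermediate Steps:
$z{\left(J \right)} = 35 J$
$\frac{39594}{- \frac{3336}{4579} - \frac{12877}{-18708}} - \frac{47322}{z{\left(-42 \right)}} = \frac{39594}{- \frac{3336}{4579} - \frac{12877}{-18708}} - \frac{47322}{35 \left(-42\right)} = \frac{39594}{\left(-3336\right) \frac{1}{4579} - - \frac{12877}{18708}} - \frac{47322}{-1470} = \frac{39594}{- \frac{3336}{4579} + \frac{12877}{18708}} - - \frac{7887}{245} = \frac{39594}{- \frac{3446105}{85663932}} + \frac{7887}{245} = 39594 \left(- \frac{85663932}{3446105}\right) + \frac{7887}{245} = - \frac{3391777723608}{3446105} + \frac{7887}{245} = - \frac{33238334514153}{33771829}$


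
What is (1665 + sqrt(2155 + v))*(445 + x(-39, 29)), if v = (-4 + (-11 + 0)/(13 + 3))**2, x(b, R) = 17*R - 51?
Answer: 1476855 + 887*sqrt(557305)/16 ≈ 1.5182e+6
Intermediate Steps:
x(b, R) = -51 + 17*R
v = 5625/256 (v = (-4 - 11/16)**2 = (-75/16)**2 = 5625/256 ≈ 21.973)
(1665 + sqrt(2155 + v))*(445 + x(-39, 29)) = (1665 + sqrt(2155 + 5625/256))*(445 + (-51 + 17*29)) = (1665 + sqrt(557305/256))*(445 + (-51 + 493)) = (1665 + sqrt(557305)/16)*(445 + 442) = (1665 + sqrt(557305)/16)*887 = 1476855 + 887*sqrt(557305)/16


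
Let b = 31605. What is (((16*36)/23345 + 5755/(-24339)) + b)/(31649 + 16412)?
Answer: 366482645236/557305503495 ≈ 0.65760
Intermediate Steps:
(((16*36)/23345 + 5755/(-24339)) + b)/(31649 + 16412) = (((16*36)/23345 + 5755/(-24339)) + 31605)/(31649 + 16412) = ((576*(1/23345) + 5755*(-1/24339)) + 31605)/48061 = ((576/23345 - 5755/24339) + 31605)*(1/48061) = (-2455739/11595795 + 31605)*(1/48061) = (366482645236/11595795)*(1/48061) = 366482645236/557305503495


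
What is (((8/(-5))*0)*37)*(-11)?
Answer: 0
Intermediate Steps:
(((8/(-5))*0)*37)*(-11) = (((8*(-⅕))*0)*37)*(-11) = (-8/5*0*37)*(-11) = (0*37)*(-11) = 0*(-11) = 0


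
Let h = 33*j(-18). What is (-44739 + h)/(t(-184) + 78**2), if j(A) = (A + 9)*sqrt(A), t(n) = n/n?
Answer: -44739/6085 - 891*I*sqrt(2)/6085 ≈ -7.3523 - 0.20708*I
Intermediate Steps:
t(n) = 1
j(A) = sqrt(A)*(9 + A) (j(A) = (9 + A)*sqrt(A) = sqrt(A)*(9 + A))
h = -891*I*sqrt(2) (h = 33*(sqrt(-18)*(9 - 18)) = 33*((3*I*sqrt(2))*(-9)) = 33*(-27*I*sqrt(2)) = -891*I*sqrt(2) ≈ -1260.1*I)
(-44739 + h)/(t(-184) + 78**2) = (-44739 - 891*I*sqrt(2))/(1 + 78**2) = (-44739 - 891*I*sqrt(2))/(1 + 6084) = (-44739 - 891*I*sqrt(2))/6085 = (-44739 - 891*I*sqrt(2))*(1/6085) = -44739/6085 - 891*I*sqrt(2)/6085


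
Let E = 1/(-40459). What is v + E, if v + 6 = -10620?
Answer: -429917335/40459 ≈ -10626.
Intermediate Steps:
v = -10626 (v = -6 - 10620 = -10626)
E = -1/40459 ≈ -2.4716e-5
v + E = -10626 - 1/40459 = -429917335/40459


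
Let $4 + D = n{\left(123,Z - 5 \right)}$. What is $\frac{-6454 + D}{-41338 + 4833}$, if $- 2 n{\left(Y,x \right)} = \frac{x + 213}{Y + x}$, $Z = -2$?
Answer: $\frac{107033}{604940} \approx 0.17693$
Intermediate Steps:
$n{\left(Y,x \right)} = - \frac{213 + x}{2 \left(Y + x\right)}$ ($n{\left(Y,x \right)} = - \frac{\left(x + 213\right) \frac{1}{Y + x}}{2} = - \frac{\left(213 + x\right) \frac{1}{Y + x}}{2} = - \frac{\frac{1}{Y + x} \left(213 + x\right)}{2} = - \frac{213 + x}{2 \left(Y + x\right)}$)
$D = - \frac{567}{116}$ ($D = -4 + \frac{-213 - \left(-2 - 5\right)}{2 \left(123 - 7\right)} = -4 + \frac{-213 - -7}{2 \left(123 - 7\right)} = -4 + \frac{-213 + 7}{2 \cdot 116} = -4 + \frac{1}{2} \cdot \frac{1}{116} \left(-206\right) = -4 - \frac{103}{116} = - \frac{567}{116} \approx -4.8879$)
$\frac{-6454 + D}{-41338 + 4833} = \frac{-6454 - \frac{567}{116}}{-41338 + 4833} = - \frac{749231}{116 \left(-36505\right)} = \left(- \frac{749231}{116}\right) \left(- \frac{1}{36505}\right) = \frac{107033}{604940}$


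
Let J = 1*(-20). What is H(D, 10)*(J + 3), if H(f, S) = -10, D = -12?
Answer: 170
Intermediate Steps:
J = -20
H(D, 10)*(J + 3) = -10*(-20 + 3) = -10*(-17) = 170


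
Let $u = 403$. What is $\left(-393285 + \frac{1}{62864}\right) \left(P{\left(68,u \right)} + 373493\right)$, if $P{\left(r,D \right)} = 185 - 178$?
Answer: $- \frac{2308553846816625}{15716} \approx -1.4689 \cdot 10^{11}$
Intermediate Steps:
$P{\left(r,D \right)} = 7$
$\left(-393285 + \frac{1}{62864}\right) \left(P{\left(68,u \right)} + 373493\right) = \left(-393285 + \frac{1}{62864}\right) \left(7 + 373493\right) = \left(-393285 + \frac{1}{62864}\right) 373500 = \left(- \frac{24723468239}{62864}\right) 373500 = - \frac{2308553846816625}{15716}$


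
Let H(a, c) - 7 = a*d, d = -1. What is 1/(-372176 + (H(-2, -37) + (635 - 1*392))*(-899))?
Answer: -1/598724 ≈ -1.6702e-6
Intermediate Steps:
H(a, c) = 7 - a (H(a, c) = 7 + a*(-1) = 7 - a)
1/(-372176 + (H(-2, -37) + (635 - 1*392))*(-899)) = 1/(-372176 + ((7 - 1*(-2)) + (635 - 1*392))*(-899)) = 1/(-372176 + ((7 + 2) + (635 - 392))*(-899)) = 1/(-372176 + (9 + 243)*(-899)) = 1/(-372176 + 252*(-899)) = 1/(-372176 - 226548) = 1/(-598724) = -1/598724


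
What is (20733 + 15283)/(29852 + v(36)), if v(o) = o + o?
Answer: 9004/7481 ≈ 1.2036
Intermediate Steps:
v(o) = 2*o
(20733 + 15283)/(29852 + v(36)) = (20733 + 15283)/(29852 + 2*36) = 36016/(29852 + 72) = 36016/29924 = 36016*(1/29924) = 9004/7481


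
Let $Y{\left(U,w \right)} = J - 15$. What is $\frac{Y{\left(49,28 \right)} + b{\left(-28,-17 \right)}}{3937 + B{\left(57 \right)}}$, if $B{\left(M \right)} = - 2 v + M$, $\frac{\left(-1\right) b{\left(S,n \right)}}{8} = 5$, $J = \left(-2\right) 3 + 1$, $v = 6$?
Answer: $- \frac{30}{1991} \approx -0.015068$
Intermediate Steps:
$J = -5$ ($J = -6 + 1 = -5$)
$b{\left(S,n \right)} = -40$ ($b{\left(S,n \right)} = \left(-8\right) 5 = -40$)
$Y{\left(U,w \right)} = -20$ ($Y{\left(U,w \right)} = -5 - 15 = -20$)
$B{\left(M \right)} = -12 + M$ ($B{\left(M \right)} = \left(-2\right) 6 + M = -12 + M$)
$\frac{Y{\left(49,28 \right)} + b{\left(-28,-17 \right)}}{3937 + B{\left(57 \right)}} = \frac{-20 - 40}{3937 + \left(-12 + 57\right)} = - \frac{60}{3937 + 45} = - \frac{60}{3982} = \left(-60\right) \frac{1}{3982} = - \frac{30}{1991}$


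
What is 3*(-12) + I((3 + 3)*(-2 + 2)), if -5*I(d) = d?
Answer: -36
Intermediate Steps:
I(d) = -d/5
3*(-12) + I((3 + 3)*(-2 + 2)) = 3*(-12) - (3 + 3)*(-2 + 2)/5 = -36 - 6*0/5 = -36 - 1/5*0 = -36 + 0 = -36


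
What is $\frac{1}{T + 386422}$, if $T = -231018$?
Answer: $\frac{1}{155404} \approx 6.4348 \cdot 10^{-6}$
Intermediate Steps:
$\frac{1}{T + 386422} = \frac{1}{-231018 + 386422} = \frac{1}{155404}$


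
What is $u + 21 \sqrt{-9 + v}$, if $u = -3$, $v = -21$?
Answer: $-3 + 21 i \sqrt{30} \approx -3.0 + 115.02 i$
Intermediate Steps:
$u + 21 \sqrt{-9 + v} = -3 + 21 \sqrt{-9 - 21} = -3 + 21 \sqrt{-30} = -3 + 21 i \sqrt{30}$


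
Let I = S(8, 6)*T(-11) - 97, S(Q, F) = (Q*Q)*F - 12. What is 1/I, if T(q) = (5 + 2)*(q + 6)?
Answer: -1/13117 ≈ -7.6237e-5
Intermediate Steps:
S(Q, F) = -12 + F*Q² (S(Q, F) = Q²*F - 12 = F*Q² - 12 = -12 + F*Q²)
T(q) = 42 + 7*q (T(q) = 7*(6 + q) = 42 + 7*q)
I = -13117 (I = (-12 + 6*8²)*(42 + 7*(-11)) - 97 = (-12 + 6*64)*(42 - 77) - 97 = (-12 + 384)*(-35) - 97 = 372*(-35) - 97 = -13020 - 97 = -13117)
1/I = 1/(-13117) = -1/13117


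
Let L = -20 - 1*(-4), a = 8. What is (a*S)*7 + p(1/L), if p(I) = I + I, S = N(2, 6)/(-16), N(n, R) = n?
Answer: -57/8 ≈ -7.1250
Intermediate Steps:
L = -16 (L = -20 + 4 = -16)
S = -⅛ (S = 2/(-16) = 2*(-1/16) = -⅛ ≈ -0.12500)
p(I) = 2*I
(a*S)*7 + p(1/L) = (8*(-⅛))*7 + 2/(-16) = -1*7 + 2*(-1/16) = -7 - ⅛ = -57/8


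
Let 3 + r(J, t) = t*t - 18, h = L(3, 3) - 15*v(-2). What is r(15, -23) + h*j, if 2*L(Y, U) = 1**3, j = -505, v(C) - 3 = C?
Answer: 15661/2 ≈ 7830.5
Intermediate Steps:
v(C) = 3 + C
L(Y, U) = 1/2 (L(Y, U) = (1/2)*1**3 = (1/2)*1 = 1/2)
h = -29/2 (h = 1/2 - 15*(3 - 2) = 1/2 - 15*1 = 1/2 - 15 = -29/2 ≈ -14.500)
r(J, t) = -21 + t**2 (r(J, t) = -3 + (t*t - 18) = -3 + (t**2 - 18) = -3 + (-18 + t**2) = -21 + t**2)
r(15, -23) + h*j = (-21 + (-23)**2) - 29/2*(-505) = (-21 + 529) + 14645/2 = 508 + 14645/2 = 15661/2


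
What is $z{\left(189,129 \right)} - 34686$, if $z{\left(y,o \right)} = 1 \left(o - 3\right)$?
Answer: $-34560$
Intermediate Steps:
$z{\left(y,o \right)} = -3 + o$ ($z{\left(y,o \right)} = 1 \left(-3 + o\right) = -3 + o$)
$z{\left(189,129 \right)} - 34686 = \left(-3 + 129\right) - 34686 = 126 - 34686 = -34560$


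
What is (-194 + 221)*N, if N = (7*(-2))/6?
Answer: -63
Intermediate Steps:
N = -7/3 (N = -14*⅙ = -7/3 ≈ -2.3333)
(-194 + 221)*N = (-194 + 221)*(-7/3) = 27*(-7/3) = -63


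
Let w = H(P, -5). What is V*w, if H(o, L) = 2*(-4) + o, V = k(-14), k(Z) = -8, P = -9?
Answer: 136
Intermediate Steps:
V = -8
H(o, L) = -8 + o
w = -17 (w = -8 - 9 = -17)
V*w = -8*(-17) = 136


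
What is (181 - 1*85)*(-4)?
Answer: -384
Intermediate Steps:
(181 - 1*85)*(-4) = (181 - 85)*(-4) = 96*(-4) = -384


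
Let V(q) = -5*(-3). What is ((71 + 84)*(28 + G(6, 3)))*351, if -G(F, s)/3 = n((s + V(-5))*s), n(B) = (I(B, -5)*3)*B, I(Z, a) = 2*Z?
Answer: -2854086300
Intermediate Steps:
V(q) = 15
n(B) = 6*B**2 (n(B) = ((2*B)*3)*B = (6*B)*B = 6*B**2)
G(F, s) = -18*s**2*(15 + s)**2 (G(F, s) = -18*((s + 15)*s)**2 = -18*((15 + s)*s)**2 = -18*(s*(15 + s))**2 = -18*s**2*(15 + s)**2)
((71 + 84)*(28 + G(6, 3)))*351 = ((71 + 84)*(28 - 18*3**2*(15 + 3)**2))*351 = (155*(28 - 18*9*18**2))*351 = (155*(28 - 18*9*324))*351 = (155*(28 - 52488))*351 = (155*(-52460))*351 = -8131300*351 = -2854086300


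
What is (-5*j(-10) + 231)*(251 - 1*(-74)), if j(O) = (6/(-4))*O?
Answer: 50700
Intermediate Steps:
j(O) = -3*O/2 (j(O) = (6*(-1/4))*O = -3*O/2)
(-5*j(-10) + 231)*(251 - 1*(-74)) = (-(-15)*(-10)/2 + 231)*(251 - 1*(-74)) = (-5*15 + 231)*(251 + 74) = (-75 + 231)*325 = 156*325 = 50700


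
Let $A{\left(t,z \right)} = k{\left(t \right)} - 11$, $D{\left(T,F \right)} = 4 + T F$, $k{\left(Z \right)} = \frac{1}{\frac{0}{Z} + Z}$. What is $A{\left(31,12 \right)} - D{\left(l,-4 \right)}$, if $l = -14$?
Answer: $- \frac{2200}{31} \approx -70.968$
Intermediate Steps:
$k{\left(Z \right)} = \frac{1}{Z}$ ($k{\left(Z \right)} = \frac{1}{0 + Z} = \frac{1}{Z}$)
$D{\left(T,F \right)} = 4 + F T$
$A{\left(t,z \right)} = -11 + \frac{1}{t}$ ($A{\left(t,z \right)} = \frac{1}{t} - 11 = -11 + \frac{1}{t}$)
$A{\left(31,12 \right)} - D{\left(l,-4 \right)} = \left(-11 + \frac{1}{31}\right) - \left(4 - -56\right) = \left(-11 + \frac{1}{31}\right) - \left(4 + 56\right) = - \frac{340}{31} - 60 = - \frac{2200}{31}$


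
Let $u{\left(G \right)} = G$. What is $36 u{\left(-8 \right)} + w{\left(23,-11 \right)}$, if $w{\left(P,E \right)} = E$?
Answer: $-299$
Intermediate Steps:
$36 u{\left(-8 \right)} + w{\left(23,-11 \right)} = 36 \left(-8\right) - 11 = -288 - 11 = -299$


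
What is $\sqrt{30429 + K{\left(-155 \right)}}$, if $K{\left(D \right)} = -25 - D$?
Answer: $\sqrt{30559} \approx 174.81$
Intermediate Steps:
$\sqrt{30429 + K{\left(-155 \right)}} = \sqrt{30429 - -130} = \sqrt{30429 + \left(-25 + 155\right)} = \sqrt{30429 + 130} = \sqrt{30559}$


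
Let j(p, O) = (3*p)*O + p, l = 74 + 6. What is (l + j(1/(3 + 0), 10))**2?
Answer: 73441/9 ≈ 8160.1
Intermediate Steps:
l = 80
j(p, O) = p + 3*O*p (j(p, O) = 3*O*p + p = p + 3*O*p)
(l + j(1/(3 + 0), 10))**2 = (80 + (1 + 3*10)/(3 + 0))**2 = (80 + (1 + 30)/3)**2 = (80 + (1/3)*31)**2 = (80 + 31/3)**2 = (271/3)**2 = 73441/9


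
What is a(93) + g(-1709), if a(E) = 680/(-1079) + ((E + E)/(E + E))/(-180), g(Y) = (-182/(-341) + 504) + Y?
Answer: -79812727399/66229020 ≈ -1205.1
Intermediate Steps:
g(Y) = 172046/341 + Y (g(Y) = (-182*(-1/341) + 504) + Y = (182/341 + 504) + Y = 172046/341 + Y)
a(E) = -123479/194220 (a(E) = 680*(-1/1079) + ((2*E)/((2*E)))*(-1/180) = -680/1079 + ((2*E)*(1/(2*E)))*(-1/180) = -680/1079 + 1*(-1/180) = -680/1079 - 1/180 = -123479/194220)
a(93) + g(-1709) = -123479/194220 + (172046/341 - 1709) = -123479/194220 - 410723/341 = -79812727399/66229020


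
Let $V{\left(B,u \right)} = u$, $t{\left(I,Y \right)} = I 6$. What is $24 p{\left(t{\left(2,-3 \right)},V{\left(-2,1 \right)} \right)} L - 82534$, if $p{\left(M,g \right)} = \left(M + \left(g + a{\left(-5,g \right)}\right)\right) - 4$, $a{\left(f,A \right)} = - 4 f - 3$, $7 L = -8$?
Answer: $- \frac{582730}{7} \approx -83247.0$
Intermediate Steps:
$L = - \frac{8}{7}$ ($L = \frac{1}{7} \left(-8\right) = - \frac{8}{7} \approx -1.1429$)
$a{\left(f,A \right)} = -3 - 4 f$
$t{\left(I,Y \right)} = 6 I$
$p{\left(M,g \right)} = 13 + M + g$ ($p{\left(M,g \right)} = \left(M + \left(g - -17\right)\right) - 4 = \left(M + \left(g + \left(-3 + 20\right)\right)\right) - 4 = \left(M + \left(g + 17\right)\right) - 4 = \left(M + \left(17 + g\right)\right) - 4 = \left(17 + M + g\right) - 4 = 13 + M + g$)
$24 p{\left(t{\left(2,-3 \right)},V{\left(-2,1 \right)} \right)} L - 82534 = 24 \left(13 + 6 \cdot 2 + 1\right) \left(- \frac{8}{7}\right) - 82534 = 24 \left(13 + 12 + 1\right) \left(- \frac{8}{7}\right) - 82534 = 24 \cdot 26 \left(- \frac{8}{7}\right) - 82534 = 624 \left(- \frac{8}{7}\right) - 82534 = - \frac{4992}{7} - 82534 = - \frac{582730}{7}$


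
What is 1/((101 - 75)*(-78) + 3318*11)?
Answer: 1/34470 ≈ 2.9011e-5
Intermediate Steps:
1/((101 - 75)*(-78) + 3318*11) = 1/(26*(-78) + 36498) = 1/(-2028 + 36498) = 1/34470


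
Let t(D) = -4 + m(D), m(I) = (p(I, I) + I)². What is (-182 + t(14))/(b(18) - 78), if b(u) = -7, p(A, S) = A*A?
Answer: -43914/85 ≈ -516.63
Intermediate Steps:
p(A, S) = A²
m(I) = (I + I²)² (m(I) = (I² + I)² = (I + I²)²)
t(D) = -4 + D²*(1 + D)²
(-182 + t(14))/(b(18) - 78) = (-182 + (-4 + 14²*(1 + 14)²))/(-7 - 78) = (-182 + (-4 + 196*15²))/(-85) = (-182 + (-4 + 196*225))*(-1/85) = (-182 + (-4 + 44100))*(-1/85) = (-182 + 44096)*(-1/85) = 43914*(-1/85) = -43914/85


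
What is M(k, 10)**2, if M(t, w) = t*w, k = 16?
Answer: 25600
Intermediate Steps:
M(k, 10)**2 = (16*10)**2 = 160**2 = 25600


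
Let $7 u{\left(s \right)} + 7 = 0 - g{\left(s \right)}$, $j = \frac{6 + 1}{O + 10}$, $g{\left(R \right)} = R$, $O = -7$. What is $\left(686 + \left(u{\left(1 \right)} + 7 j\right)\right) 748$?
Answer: $\frac{11014300}{21} \approx 5.2449 \cdot 10^{5}$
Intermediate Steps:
$j = \frac{7}{3}$ ($j = \frac{6 + 1}{-7 + 10} = \frac{7}{3} \approx 2.3333$)
$u{\left(s \right)} = -1 - \frac{s}{7}$ ($u{\left(s \right)} = -1 + \frac{0 - s}{7} = -1 + \frac{\left(-1\right) s}{7} = -1 - \frac{s}{7}$)
$\left(686 + \left(u{\left(1 \right)} + 7 j\right)\right) 748 = \left(686 + \left(\left(-1 - \frac{1}{7}\right) + 7 \cdot \frac{7}{3}\right)\right) 748 = \left(686 + \left(\left(-1 - \frac{1}{7}\right) + \frac{49}{3}\right)\right) 748 = \left(686 + \left(- \frac{8}{7} + \frac{49}{3}\right)\right) 748 = \left(686 + \frac{319}{21}\right) 748 = \frac{14725}{21} \cdot 748 = \frac{11014300}{21}$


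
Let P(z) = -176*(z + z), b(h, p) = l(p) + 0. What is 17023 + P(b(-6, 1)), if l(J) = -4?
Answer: 18431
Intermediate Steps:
b(h, p) = -4 (b(h, p) = -4 + 0 = -4)
P(z) = -352*z
17023 + P(b(-6, 1)) = 17023 - 352*(-4) = 17023 + 1408 = 18431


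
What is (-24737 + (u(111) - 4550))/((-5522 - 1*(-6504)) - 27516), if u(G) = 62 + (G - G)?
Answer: 29225/26534 ≈ 1.1014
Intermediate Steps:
u(G) = 62 (u(G) = 62 + 0 = 62)
(-24737 + (u(111) - 4550))/((-5522 - 1*(-6504)) - 27516) = (-24737 + (62 - 4550))/((-5522 - 1*(-6504)) - 27516) = (-24737 - 4488)/((-5522 + 6504) - 27516) = -29225/(982 - 27516) = -29225/(-26534) = -29225*(-1/26534) = 29225/26534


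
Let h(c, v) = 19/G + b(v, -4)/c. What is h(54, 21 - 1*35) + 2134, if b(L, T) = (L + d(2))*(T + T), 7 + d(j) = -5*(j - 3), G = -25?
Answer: 1441537/675 ≈ 2135.6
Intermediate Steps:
d(j) = 8 - 5*j (d(j) = -7 - 5*(j - 3) = -7 - 5*(-3 + j) = -7 + (15 - 5*j) = 8 - 5*j)
b(L, T) = 2*T*(-2 + L) (b(L, T) = (L + (8 - 5*2))*(T + T) = (L + (8 - 10))*(2*T) = (L - 2)*(2*T) = (-2 + L)*(2*T) = 2*T*(-2 + L))
h(c, v) = -19/25 + (16 - 8*v)/c (h(c, v) = 19/(-25) + (2*(-4)*(-2 + v))/c = 19*(-1/25) + (16 - 8*v)/c = -19/25 + (16 - 8*v)/c)
h(54, 21 - 1*35) + 2134 = (1/25)*(400 - 200*(21 - 1*35) - 19*54)/54 + 2134 = (1/25)*(1/54)*(400 - 200*(21 - 35) - 1026) + 2134 = (1/25)*(1/54)*(400 - 200*(-14) - 1026) + 2134 = (1/25)*(1/54)*(400 + 2800 - 1026) + 2134 = (1/25)*(1/54)*2174 + 2134 = 1087/675 + 2134 = 1441537/675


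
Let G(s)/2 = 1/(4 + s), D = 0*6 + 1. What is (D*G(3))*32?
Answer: 64/7 ≈ 9.1429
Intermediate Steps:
D = 1 (D = 0 + 1 = 1)
G(s) = 2/(4 + s)
(D*G(3))*32 = (1*(2/(4 + 3)))*32 = (1*(2/7))*32 = (2/7)*32 = 64/7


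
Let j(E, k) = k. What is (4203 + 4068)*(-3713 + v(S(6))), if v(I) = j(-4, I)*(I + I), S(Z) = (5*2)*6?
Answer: 28840977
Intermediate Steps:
S(Z) = 60 (S(Z) = 10*6 = 60)
v(I) = 2*I**2 (v(I) = I*(I + I) = I*(2*I) = 2*I**2)
(4203 + 4068)*(-3713 + v(S(6))) = (4203 + 4068)*(-3713 + 2*60**2) = 8271*(-3713 + 2*3600) = 8271*(-3713 + 7200) = 8271*3487 = 28840977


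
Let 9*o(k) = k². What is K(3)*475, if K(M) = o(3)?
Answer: 475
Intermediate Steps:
o(k) = k²/9
K(M) = 1 (K(M) = (⅑)*3² = (⅑)*9 = 1)
K(3)*475 = 1*475 = 475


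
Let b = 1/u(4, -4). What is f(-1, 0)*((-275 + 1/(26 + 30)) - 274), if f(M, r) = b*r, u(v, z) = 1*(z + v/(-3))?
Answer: 0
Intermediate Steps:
u(v, z) = z - v/3 (u(v, z) = 1*(z + v*(-⅓)) = 1*(z - v/3) = z - v/3)
b = -3/16 (b = 1/(-4 - ⅓*4) = 1/(-4 - 4/3) = 1/(-16/3) = -3/16 ≈ -0.18750)
f(M, r) = -3*r/16
f(-1, 0)*((-275 + 1/(26 + 30)) - 274) = (-3/16*0)*((-275 + 1/(26 + 30)) - 274) = 0*((-275 + 1/56) - 274) = 0*(-15399/56 - 274) = 0*(-30743/56) = 0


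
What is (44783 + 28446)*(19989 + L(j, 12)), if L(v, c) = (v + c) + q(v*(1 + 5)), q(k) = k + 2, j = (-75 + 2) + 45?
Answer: 1450446803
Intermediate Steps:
j = -28 (j = -73 + 45 = -28)
q(k) = 2 + k
L(v, c) = 2 + c + 7*v (L(v, c) = (v + c) + (2 + v*(1 + 5)) = (c + v) + (2 + v*6) = (c + v) + (2 + 6*v) = 2 + c + 7*v)
(44783 + 28446)*(19989 + L(j, 12)) = (44783 + 28446)*(19989 + (2 + 12 + 7*(-28))) = 73229*(19989 + (2 + 12 - 196)) = 73229*(19989 - 182) = 73229*19807 = 1450446803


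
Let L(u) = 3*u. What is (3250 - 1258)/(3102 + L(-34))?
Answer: 83/125 ≈ 0.66400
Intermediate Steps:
(3250 - 1258)/(3102 + L(-34)) = (3250 - 1258)/(3102 + 3*(-34)) = 1992/(3102 - 102) = 1992/3000 = 1992*(1/3000) = 83/125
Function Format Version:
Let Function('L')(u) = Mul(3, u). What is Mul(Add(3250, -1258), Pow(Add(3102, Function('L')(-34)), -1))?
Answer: Rational(83, 125) ≈ 0.66400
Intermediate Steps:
Mul(Add(3250, -1258), Pow(Add(3102, Function('L')(-34)), -1)) = Mul(Add(3250, -1258), Pow(Add(3102, Mul(3, -34)), -1)) = Mul(1992, Pow(Add(3102, -102), -1)) = Mul(1992, Pow(3000, -1)) = Mul(1992, Rational(1, 3000)) = Rational(83, 125)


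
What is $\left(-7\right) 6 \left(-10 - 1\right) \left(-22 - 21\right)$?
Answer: $-19866$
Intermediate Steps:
$\left(-7\right) 6 \left(-10 - 1\right) \left(-22 - 21\right) = - 42 \left(\left(-11\right) \left(-43\right)\right) = \left(-42\right) 473 = -19866$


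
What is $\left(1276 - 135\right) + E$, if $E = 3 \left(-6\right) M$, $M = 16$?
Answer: $853$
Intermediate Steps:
$E = -288$ ($E = 3 \left(-6\right) 16 = \left(-18\right) 16 = -288$)
$\left(1276 - 135\right) + E = \left(1276 - 135\right) - 288 = 1141 - 288 = 853$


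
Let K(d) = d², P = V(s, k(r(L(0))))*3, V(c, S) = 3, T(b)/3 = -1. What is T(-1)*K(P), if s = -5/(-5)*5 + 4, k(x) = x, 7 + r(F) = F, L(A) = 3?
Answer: -243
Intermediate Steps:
T(b) = -3 (T(b) = 3*(-1) = -3)
r(F) = -7 + F
s = 9 (s = -5*(-⅕)*5 + 4 = 1*5 + 4 = 5 + 4 = 9)
P = 9 (P = 3*3 = 9)
T(-1)*K(P) = -3*9² = -3*81 = -243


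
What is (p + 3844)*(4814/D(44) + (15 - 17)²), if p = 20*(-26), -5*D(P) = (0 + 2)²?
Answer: -19988874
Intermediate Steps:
D(P) = -⅘ (D(P) = -(0 + 2)²/5 = -⅕*2² = -⅕*4 = -⅘)
p = -520
(p + 3844)*(4814/D(44) + (15 - 17)²) = (-520 + 3844)*(4814/(-⅘) + (15 - 17)²) = 3324*(4814*(-5/4) + (-2)²) = 3324*(-12035/2 + 4) = 3324*(-12027/2) = -19988874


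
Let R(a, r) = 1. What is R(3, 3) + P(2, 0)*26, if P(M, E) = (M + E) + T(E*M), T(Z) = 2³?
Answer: 261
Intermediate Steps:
T(Z) = 8
P(M, E) = 8 + E + M (P(M, E) = (M + E) + 8 = (E + M) + 8 = 8 + E + M)
R(3, 3) + P(2, 0)*26 = 1 + (8 + 0 + 2)*26 = 1 + 10*26 = 1 + 260 = 261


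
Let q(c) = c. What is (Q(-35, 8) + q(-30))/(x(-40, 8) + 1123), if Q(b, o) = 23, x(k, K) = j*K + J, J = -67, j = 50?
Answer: -1/208 ≈ -0.0048077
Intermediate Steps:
x(k, K) = -67 + 50*K (x(k, K) = 50*K - 67 = -67 + 50*K)
(Q(-35, 8) + q(-30))/(x(-40, 8) + 1123) = (23 - 30)/((-67 + 50*8) + 1123) = -7/((-67 + 400) + 1123) = -7/(333 + 1123) = -7/1456 = -7*1/1456 = -1/208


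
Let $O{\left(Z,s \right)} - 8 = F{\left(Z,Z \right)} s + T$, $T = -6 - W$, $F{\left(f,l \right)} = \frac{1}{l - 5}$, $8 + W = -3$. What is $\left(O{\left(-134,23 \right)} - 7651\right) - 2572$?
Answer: $- \frac{1419213}{139} \approx -10210.0$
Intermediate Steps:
$W = -11$ ($W = -8 - 3 = -11$)
$F{\left(f,l \right)} = \frac{1}{-5 + l}$
$T = 5$ ($T = -6 - -11 = -6 + 11 = 5$)
$O{\left(Z,s \right)} = 13 + \frac{s}{-5 + Z}$ ($O{\left(Z,s \right)} = 8 + \left(\frac{s}{-5 + Z} + 5\right) = 8 + \left(5 + \frac{s}{-5 + Z}\right) = 13 + \frac{s}{-5 + Z}$)
$\left(O{\left(-134,23 \right)} - 7651\right) - 2572 = \left(\frac{-65 + 23 + 13 \left(-134\right)}{-5 - 134} - 7651\right) - 2572 = \left(\frac{-65 + 23 - 1742}{-139} - 7651\right) - 2572 = \left(\left(- \frac{1}{139}\right) \left(-1784\right) - 7651\right) - 2572 = \left(\frac{1784}{139} - 7651\right) - 2572 = - \frac{1061705}{139} - 2572 = - \frac{1419213}{139}$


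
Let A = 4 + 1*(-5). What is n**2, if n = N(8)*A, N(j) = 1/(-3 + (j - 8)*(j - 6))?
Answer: 1/9 ≈ 0.11111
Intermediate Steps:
N(j) = 1/(-3 + (-8 + j)*(-6 + j))
A = -1 (A = 4 - 5 = -1)
n = 1/3 (n = -1/(45 + 8**2 - 14*8) = -1/(45 + 64 - 112) = -1/(-3) = -1/3*(-1) = 1/3 ≈ 0.33333)
n**2 = (1/3)**2 = 1/9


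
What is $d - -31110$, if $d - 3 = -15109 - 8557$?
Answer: $7447$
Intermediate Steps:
$d = -23663$ ($d = 3 - 23666 = -23663$)
$d - -31110 = -23663 - -31110 = -23663 + 31110 = 7447$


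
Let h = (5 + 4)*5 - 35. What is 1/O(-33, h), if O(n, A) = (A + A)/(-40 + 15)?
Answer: -5/4 ≈ -1.2500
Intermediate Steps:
h = 10 (h = 9*5 - 35 = 45 - 35 = 10)
O(n, A) = -2*A/25 (O(n, A) = (2*A)/(-25) = (2*A)*(-1/25) = -2*A/25)
1/O(-33, h) = 1/(-2/25*10) = 1/(-4/5) = -5/4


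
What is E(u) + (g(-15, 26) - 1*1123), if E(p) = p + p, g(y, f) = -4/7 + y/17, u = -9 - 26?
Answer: -142140/119 ≈ -1194.5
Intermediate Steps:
u = -35
g(y, f) = -4/7 + y/17 (g(y, f) = -4*⅐ + y*(1/17) = -4/7 + y/17)
E(p) = 2*p
E(u) + (g(-15, 26) - 1*1123) = 2*(-35) + ((-4/7 + (1/17)*(-15)) - 1*1123) = -70 + ((-4/7 - 15/17) - 1123) = -70 + (-173/119 - 1123) = -70 - 133810/119 = -142140/119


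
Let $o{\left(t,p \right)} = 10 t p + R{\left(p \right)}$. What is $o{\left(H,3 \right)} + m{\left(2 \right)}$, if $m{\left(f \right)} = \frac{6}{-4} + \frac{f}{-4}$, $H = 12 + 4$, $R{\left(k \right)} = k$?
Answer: $481$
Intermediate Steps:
$H = 16$
$m{\left(f \right)} = - \frac{3}{2} - \frac{f}{4}$ ($m{\left(f \right)} = 6 \left(- \frac{1}{4}\right) + f \left(- \frac{1}{4}\right) = - \frac{3}{2} - \frac{f}{4}$)
$o{\left(t,p \right)} = p + 10 p t$ ($o{\left(t,p \right)} = 10 t p + p = 10 p t + p = p + 10 p t$)
$o{\left(H,3 \right)} + m{\left(2 \right)} = 3 \left(1 + 10 \cdot 16\right) - 2 = 3 \left(1 + 160\right) - 2 = 3 \cdot 161 - 2 = 483 - 2 = 481$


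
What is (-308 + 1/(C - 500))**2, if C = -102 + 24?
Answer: 31692900625/334084 ≈ 94865.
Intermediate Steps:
C = -78
(-308 + 1/(C - 500))**2 = (-308 + 1/(-78 - 500))**2 = (-308 + 1/(-578))**2 = (-308 - 1/578)**2 = (-178025/578)**2 = 31692900625/334084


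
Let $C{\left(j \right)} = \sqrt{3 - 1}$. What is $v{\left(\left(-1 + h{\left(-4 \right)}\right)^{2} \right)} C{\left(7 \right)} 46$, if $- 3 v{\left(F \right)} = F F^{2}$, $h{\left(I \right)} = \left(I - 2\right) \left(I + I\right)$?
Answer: $- \frac{495843905134 \sqrt{2}}{3} \approx -2.3374 \cdot 10^{11}$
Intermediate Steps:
$h{\left(I \right)} = 2 I \left(-2 + I\right)$ ($h{\left(I \right)} = \left(-2 + I\right) 2 I = 2 I \left(-2 + I\right)$)
$C{\left(j \right)} = \sqrt{2}$
$v{\left(F \right)} = - \frac{F^{3}}{3}$ ($v{\left(F \right)} = - \frac{F F^{2}}{3} = - \frac{F^{3}}{3}$)
$v{\left(\left(-1 + h{\left(-4 \right)}\right)^{2} \right)} C{\left(7 \right)} 46 = - \frac{\left(\left(-1 + 2 \left(-4\right) \left(-2 - 4\right)\right)^{2}\right)^{3}}{3} \sqrt{2} \cdot 46 = - \frac{\left(\left(-1 + 2 \left(-4\right) \left(-6\right)\right)^{2}\right)^{3}}{3} \sqrt{2} \cdot 46 = - \frac{\left(\left(-1 + 48\right)^{2}\right)^{3}}{3} \sqrt{2} \cdot 46 = - \frac{\left(47^{2}\right)^{3}}{3} \sqrt{2} \cdot 46 = - \frac{2209^{3}}{3} \sqrt{2} \cdot 46 = \left(- \frac{1}{3}\right) 10779215329 \sqrt{2} \cdot 46 = - \frac{10779215329 \sqrt{2}}{3} \cdot 46 = - \frac{495843905134 \sqrt{2}}{3}$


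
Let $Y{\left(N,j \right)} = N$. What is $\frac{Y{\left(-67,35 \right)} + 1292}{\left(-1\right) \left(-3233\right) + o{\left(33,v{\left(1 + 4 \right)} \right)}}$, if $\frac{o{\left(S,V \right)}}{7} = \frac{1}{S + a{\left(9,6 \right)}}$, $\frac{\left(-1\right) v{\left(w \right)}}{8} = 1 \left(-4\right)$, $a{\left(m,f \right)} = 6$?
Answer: $\frac{47775}{126094} \approx 0.37888$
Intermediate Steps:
$v{\left(w \right)} = 32$ ($v{\left(w \right)} = - 8 \cdot 1 \left(-4\right) = \left(-8\right) \left(-4\right) = 32$)
$o{\left(S,V \right)} = \frac{7}{6 + S}$ ($o{\left(S,V \right)} = \frac{7}{S + 6} = \frac{7}{6 + S}$)
$\frac{Y{\left(-67,35 \right)} + 1292}{\left(-1\right) \left(-3233\right) + o{\left(33,v{\left(1 + 4 \right)} \right)}} = \frac{-67 + 1292}{\left(-1\right) \left(-3233\right) + \frac{7}{6 + 33}} = \frac{1225}{3233 + \frac{7}{39}} = \frac{1225}{\frac{126094}{39}} = 1225 \cdot \frac{39}{126094} = \frac{47775}{126094}$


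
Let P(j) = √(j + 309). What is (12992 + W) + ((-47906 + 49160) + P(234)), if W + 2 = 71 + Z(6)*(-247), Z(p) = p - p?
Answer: 14315 + √543 ≈ 14338.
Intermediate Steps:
P(j) = √(309 + j)
Z(p) = 0
W = 69 (W = -2 + (71 + 0*(-247)) = -2 + (71 + 0) = -2 + 71 = 69)
(12992 + W) + ((-47906 + 49160) + P(234)) = (12992 + 69) + ((-47906 + 49160) + √(309 + 234)) = 13061 + (1254 + √543) = 14315 + √543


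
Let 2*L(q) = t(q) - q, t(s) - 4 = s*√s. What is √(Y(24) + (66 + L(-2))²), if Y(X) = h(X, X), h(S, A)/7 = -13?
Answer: √(4668 - 138*I*√2) ≈ 68.338 - 1.428*I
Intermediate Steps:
h(S, A) = -91 (h(S, A) = 7*(-13) = -91)
t(s) = 4 + s^(3/2) (t(s) = 4 + s*√s = 4 + s^(3/2))
L(q) = 2 + q^(3/2)/2 - q/2 (L(q) = ((4 + q^(3/2)) - q)/2 = (4 + q^(3/2) - q)/2 = 2 + q^(3/2)/2 - q/2)
Y(X) = -91
√(Y(24) + (66 + L(-2))²) = √(-91 + (66 + (2 + (-2)^(3/2)/2 - ½*(-2)))²) = √(-91 + (66 + (2 + (-2*I*√2)/2 + 1))²) = √(-91 + (66 + (2 - I*√2 + 1))²) = √(-91 + (66 + (3 - I*√2))²) = √(-91 + (69 - I*√2)²)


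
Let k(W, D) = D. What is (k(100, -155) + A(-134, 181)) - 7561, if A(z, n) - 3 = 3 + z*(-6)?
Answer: -6906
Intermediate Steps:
A(z, n) = 6 - 6*z (A(z, n) = 3 + (3 + z*(-6)) = 3 + (3 - 6*z) = 6 - 6*z)
(k(100, -155) + A(-134, 181)) - 7561 = (-155 + (6 - 6*(-134))) - 7561 = (-155 + (6 + 804)) - 7561 = (-155 + 810) - 7561 = 655 - 7561 = -6906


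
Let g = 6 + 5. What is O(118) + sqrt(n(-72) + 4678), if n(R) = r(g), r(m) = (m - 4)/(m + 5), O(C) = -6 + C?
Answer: 112 + sqrt(74855)/4 ≈ 180.40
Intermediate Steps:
g = 11
r(m) = (-4 + m)/(5 + m)
n(R) = 7/16 (n(R) = (-4 + 11)/(5 + 11) = 7/16)
O(118) + sqrt(n(-72) + 4678) = (-6 + 118) + sqrt(7/16 + 4678) = 112 + sqrt(74855/16) = 112 + sqrt(74855)/4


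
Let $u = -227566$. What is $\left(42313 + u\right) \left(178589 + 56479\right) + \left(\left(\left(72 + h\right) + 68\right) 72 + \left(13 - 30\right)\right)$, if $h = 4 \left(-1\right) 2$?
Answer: $-43547042717$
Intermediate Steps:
$h = -8$ ($h = \left(-4\right) 2 = -8$)
$\left(42313 + u\right) \left(178589 + 56479\right) + \left(\left(\left(72 + h\right) + 68\right) 72 + \left(13 - 30\right)\right) = \left(42313 - 227566\right) \left(178589 + 56479\right) + \left(\left(\left(72 - 8\right) + 68\right) 72 + \left(13 - 30\right)\right) = \left(-185253\right) 235068 - \left(17 - \left(64 + 68\right) 72\right) = -43547052204 + \left(132 \cdot 72 - 17\right) = -43547052204 + \left(9504 - 17\right) = -43547052204 + 9487 = -43547042717$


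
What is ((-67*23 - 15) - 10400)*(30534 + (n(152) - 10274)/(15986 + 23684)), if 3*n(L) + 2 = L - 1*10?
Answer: -21722979893524/59505 ≈ -3.6506e+8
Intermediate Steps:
n(L) = -4 + L/3 (n(L) = -⅔ + (L - 1*10)/3 = -⅔ + (L - 10)/3 = -⅔ + (-10 + L)/3 = -⅔ + (-10/3 + L/3) = -4 + L/3)
((-67*23 - 15) - 10400)*(30534 + (n(152) - 10274)/(15986 + 23684)) = ((-67*23 - 15) - 10400)*(30534 + ((-4 + (⅓)*152) - 10274)/(15986 + 23684)) = ((-1541 - 15) - 10400)*(30534 + ((-4 + 152/3) - 10274)/39670) = (-1556 - 10400)*(30534 + (140/3 - 10274)*(1/39670)) = -11956*(30534 - 30682/3*1/39670) = -11956*(30534 - 15341/59505) = -11956*1816910329/59505 = -21722979893524/59505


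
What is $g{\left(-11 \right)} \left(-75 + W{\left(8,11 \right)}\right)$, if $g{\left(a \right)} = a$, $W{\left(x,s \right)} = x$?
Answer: $737$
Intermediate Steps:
$g{\left(-11 \right)} \left(-75 + W{\left(8,11 \right)}\right) = - 11 \left(-75 + 8\right) = \left(-11\right) \left(-67\right) = 737$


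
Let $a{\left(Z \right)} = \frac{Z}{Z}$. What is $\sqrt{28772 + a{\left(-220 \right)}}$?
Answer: $3 \sqrt{3197} \approx 169.63$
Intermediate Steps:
$a{\left(Z \right)} = 1$
$\sqrt{28772 + a{\left(-220 \right)}} = \sqrt{28772 + 1} = \sqrt{28773} = 3 \sqrt{3197}$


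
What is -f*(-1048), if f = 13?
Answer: 13624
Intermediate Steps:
-f*(-1048) = -1*13*(-1048) = -13*(-1048) = 13624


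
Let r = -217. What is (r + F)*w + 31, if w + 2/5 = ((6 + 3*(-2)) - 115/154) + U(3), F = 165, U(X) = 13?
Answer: -225367/385 ≈ -585.37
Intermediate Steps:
w = 9127/770 (w = -⅖ + (((6 + 3*(-2)) - 115/154) + 13) = -⅖ + (((6 - 6) - 115*1/154) + 13) = -⅖ + ((0 - 115/154) + 13) = -⅖ + (-115/154 + 13) = -⅖ + 1887/154 = 9127/770 ≈ 11.853)
(r + F)*w + 31 = (-217 + 165)*(9127/770) + 31 = -52*9127/770 + 31 = -237302/385 + 31 = -225367/385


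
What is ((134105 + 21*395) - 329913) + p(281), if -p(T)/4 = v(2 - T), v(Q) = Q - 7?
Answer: -186369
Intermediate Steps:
v(Q) = -7 + Q
p(T) = 20 + 4*T (p(T) = -4*(-7 + (2 - T)) = -4*(-5 - T) = 20 + 4*T)
((134105 + 21*395) - 329913) + p(281) = ((134105 + 21*395) - 329913) + (20 + 4*281) = ((134105 + 8295) - 329913) + (20 + 1124) = (142400 - 329913) + 1144 = -187513 + 1144 = -186369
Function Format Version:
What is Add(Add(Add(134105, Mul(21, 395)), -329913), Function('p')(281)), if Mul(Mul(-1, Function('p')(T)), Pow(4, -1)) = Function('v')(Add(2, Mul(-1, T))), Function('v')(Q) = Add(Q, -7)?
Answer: -186369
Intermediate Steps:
Function('v')(Q) = Add(-7, Q)
Function('p')(T) = Add(20, Mul(4, T)) (Function('p')(T) = Mul(-4, Add(-7, Add(2, Mul(-1, T)))) = Mul(-4, Add(-5, Mul(-1, T))) = Add(20, Mul(4, T)))
Add(Add(Add(134105, Mul(21, 395)), -329913), Function('p')(281)) = Add(Add(Add(134105, Mul(21, 395)), -329913), Add(20, Mul(4, 281))) = Add(Add(Add(134105, 8295), -329913), Add(20, 1124)) = Add(Add(142400, -329913), 1144) = Add(-187513, 1144) = -186369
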